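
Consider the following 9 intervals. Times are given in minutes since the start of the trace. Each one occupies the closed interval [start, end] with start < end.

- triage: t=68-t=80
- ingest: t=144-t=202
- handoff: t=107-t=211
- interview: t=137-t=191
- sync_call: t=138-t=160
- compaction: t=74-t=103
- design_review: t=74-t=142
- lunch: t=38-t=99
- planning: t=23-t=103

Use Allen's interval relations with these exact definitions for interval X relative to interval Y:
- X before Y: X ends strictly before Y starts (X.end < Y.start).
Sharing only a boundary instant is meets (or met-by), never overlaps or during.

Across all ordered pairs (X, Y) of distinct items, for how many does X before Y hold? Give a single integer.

Checking all 72 ordered pairs for relation 'before'; matching pairs in alphabetical order:
(compaction, handoff): compaction before handoff ✓
(compaction, ingest): compaction before ingest ✓
(compaction, interview): compaction before interview ✓
(compaction, sync_call): compaction before sync_call ✓
(design_review, ingest): design_review before ingest ✓
(lunch, handoff): lunch before handoff ✓
(lunch, ingest): lunch before ingest ✓
(lunch, interview): lunch before interview ✓
(lunch, sync_call): lunch before sync_call ✓
(planning, handoff): planning before handoff ✓
(planning, ingest): planning before ingest ✓
(planning, interview): planning before interview ✓
(planning, sync_call): planning before sync_call ✓
(triage, handoff): triage before handoff ✓
(triage, ingest): triage before ingest ✓
(triage, interview): triage before interview ✓
(triage, sync_call): triage before sync_call ✓
Count: 17.

17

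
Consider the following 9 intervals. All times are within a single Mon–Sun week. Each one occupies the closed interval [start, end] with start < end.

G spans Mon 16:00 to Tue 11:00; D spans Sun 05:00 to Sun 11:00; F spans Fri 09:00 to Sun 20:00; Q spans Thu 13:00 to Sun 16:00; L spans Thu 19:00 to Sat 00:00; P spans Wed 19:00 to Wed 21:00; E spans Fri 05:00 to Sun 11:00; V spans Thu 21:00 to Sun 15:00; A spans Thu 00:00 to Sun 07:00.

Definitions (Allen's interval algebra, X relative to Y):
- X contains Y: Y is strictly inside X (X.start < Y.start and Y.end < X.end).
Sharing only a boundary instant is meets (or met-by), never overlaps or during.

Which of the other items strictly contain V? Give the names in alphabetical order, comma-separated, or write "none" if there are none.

Q

Target V = [Thu 21:00, Sun 15:00].
A [Thu 00:00, Sun 07:00] → overlaps → no.
D [Sun 05:00, Sun 11:00] → during → no.
E [Fri 05:00, Sun 11:00] → during → no.
F [Fri 09:00, Sun 20:00] → overlapped-by → no.
G [Mon 16:00, Tue 11:00] → before → no.
L [Thu 19:00, Sat 00:00] → overlaps → no.
P [Wed 19:00, Wed 21:00] → before → no.
Q [Thu 13:00, Sun 16:00] → contains → yes.
Result: Q.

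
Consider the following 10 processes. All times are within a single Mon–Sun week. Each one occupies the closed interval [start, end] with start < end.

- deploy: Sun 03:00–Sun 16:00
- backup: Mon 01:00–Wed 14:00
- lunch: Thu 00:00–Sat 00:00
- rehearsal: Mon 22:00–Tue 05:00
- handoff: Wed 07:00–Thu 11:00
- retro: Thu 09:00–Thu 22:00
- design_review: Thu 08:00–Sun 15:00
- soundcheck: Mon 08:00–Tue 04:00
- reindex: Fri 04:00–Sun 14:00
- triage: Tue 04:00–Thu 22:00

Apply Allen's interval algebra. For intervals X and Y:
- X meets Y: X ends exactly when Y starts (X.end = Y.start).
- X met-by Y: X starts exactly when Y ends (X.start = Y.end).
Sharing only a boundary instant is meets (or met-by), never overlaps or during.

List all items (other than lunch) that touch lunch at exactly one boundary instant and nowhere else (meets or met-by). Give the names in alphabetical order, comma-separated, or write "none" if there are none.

Target lunch = [Thu 00:00, Sat 00:00].
backup [Mon 01:00, Wed 14:00] → before → no.
deploy [Sun 03:00, Sun 16:00] → after → no.
design_review [Thu 08:00, Sun 15:00] → overlapped-by → no.
handoff [Wed 07:00, Thu 11:00] → overlaps → no.
rehearsal [Mon 22:00, Tue 05:00] → before → no.
reindex [Fri 04:00, Sun 14:00] → overlapped-by → no.
retro [Thu 09:00, Thu 22:00] → during → no.
soundcheck [Mon 08:00, Tue 04:00] → before → no.
triage [Tue 04:00, Thu 22:00] → overlaps → no.
Result: none.

none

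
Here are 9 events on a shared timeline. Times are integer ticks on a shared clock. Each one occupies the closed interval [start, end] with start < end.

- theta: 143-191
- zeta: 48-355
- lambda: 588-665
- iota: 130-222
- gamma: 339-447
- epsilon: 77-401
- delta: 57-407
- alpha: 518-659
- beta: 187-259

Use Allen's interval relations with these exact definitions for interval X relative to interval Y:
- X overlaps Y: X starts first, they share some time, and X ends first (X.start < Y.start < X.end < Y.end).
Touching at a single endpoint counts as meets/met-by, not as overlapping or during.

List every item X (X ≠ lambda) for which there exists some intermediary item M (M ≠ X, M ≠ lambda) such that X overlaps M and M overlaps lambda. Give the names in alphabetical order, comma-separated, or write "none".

none

Target lambda = [588, 665].
Intermediaries M with M overlaps lambda: alpha.
Via alpha — items with X overlaps alpha: none.
Union: none.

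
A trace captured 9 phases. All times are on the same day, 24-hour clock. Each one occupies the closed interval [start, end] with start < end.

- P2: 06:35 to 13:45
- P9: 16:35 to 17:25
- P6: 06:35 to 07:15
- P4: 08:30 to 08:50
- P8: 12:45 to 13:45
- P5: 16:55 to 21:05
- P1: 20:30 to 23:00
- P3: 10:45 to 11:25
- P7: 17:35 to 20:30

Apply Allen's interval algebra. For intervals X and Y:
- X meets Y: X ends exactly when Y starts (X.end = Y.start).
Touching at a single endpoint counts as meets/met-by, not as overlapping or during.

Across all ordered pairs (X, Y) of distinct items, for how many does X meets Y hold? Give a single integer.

Checking all 72 ordered pairs for relation 'meets'; matching pairs in alphabetical order:
(P7, P1): P7 meets P1 ✓
Count: 1.

1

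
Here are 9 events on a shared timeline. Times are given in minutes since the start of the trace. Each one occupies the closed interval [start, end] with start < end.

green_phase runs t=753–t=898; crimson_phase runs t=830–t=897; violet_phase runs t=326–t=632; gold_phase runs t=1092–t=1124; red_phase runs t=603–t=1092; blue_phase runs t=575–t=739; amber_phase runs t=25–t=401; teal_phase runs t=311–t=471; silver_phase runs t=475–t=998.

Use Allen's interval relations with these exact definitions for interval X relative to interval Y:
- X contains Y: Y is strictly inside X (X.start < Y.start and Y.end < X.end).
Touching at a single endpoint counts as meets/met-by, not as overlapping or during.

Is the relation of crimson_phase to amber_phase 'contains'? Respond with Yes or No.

No

crimson_phase = [t=830, t=897], amber_phase = [t=25, t=401].
Actual relation of crimson_phase to amber_phase: after.
Asked whether 'contains' holds → No.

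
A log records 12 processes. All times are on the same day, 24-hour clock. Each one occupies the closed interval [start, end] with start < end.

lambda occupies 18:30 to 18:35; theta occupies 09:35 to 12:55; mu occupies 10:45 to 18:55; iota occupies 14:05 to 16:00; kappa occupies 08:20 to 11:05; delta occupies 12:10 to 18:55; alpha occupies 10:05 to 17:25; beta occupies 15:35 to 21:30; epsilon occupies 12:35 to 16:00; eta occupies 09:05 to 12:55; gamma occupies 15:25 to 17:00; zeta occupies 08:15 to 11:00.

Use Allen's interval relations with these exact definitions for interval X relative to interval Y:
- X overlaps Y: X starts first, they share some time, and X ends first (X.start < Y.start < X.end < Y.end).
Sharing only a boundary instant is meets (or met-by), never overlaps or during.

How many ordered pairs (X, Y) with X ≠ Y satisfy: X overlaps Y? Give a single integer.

Checking all 132 ordered pairs for relation 'overlaps'; matching pairs in alphabetical order:
(alpha, beta): alpha overlaps beta ✓
(alpha, delta): alpha overlaps delta ✓
(alpha, mu): alpha overlaps mu ✓
(delta, beta): delta overlaps beta ✓
(epsilon, beta): epsilon overlaps beta ✓
(epsilon, gamma): epsilon overlaps gamma ✓
(eta, alpha): eta overlaps alpha ✓
(eta, delta): eta overlaps delta ✓
(eta, epsilon): eta overlaps epsilon ✓
(eta, mu): eta overlaps mu ✓
(gamma, beta): gamma overlaps beta ✓
(iota, beta): iota overlaps beta ✓
(iota, gamma): iota overlaps gamma ✓
(kappa, alpha): kappa overlaps alpha ✓
(kappa, eta): kappa overlaps eta ✓
(kappa, mu): kappa overlaps mu ✓
(kappa, theta): kappa overlaps theta ✓
(mu, beta): mu overlaps beta ✓
(theta, alpha): theta overlaps alpha ✓
(theta, delta): theta overlaps delta ✓
(theta, epsilon): theta overlaps epsilon ✓
(theta, mu): theta overlaps mu ✓
(zeta, alpha): zeta overlaps alpha ✓
(zeta, eta): zeta overlaps eta ✓
... plus 3 further pairs not listed.
Count: 27.

27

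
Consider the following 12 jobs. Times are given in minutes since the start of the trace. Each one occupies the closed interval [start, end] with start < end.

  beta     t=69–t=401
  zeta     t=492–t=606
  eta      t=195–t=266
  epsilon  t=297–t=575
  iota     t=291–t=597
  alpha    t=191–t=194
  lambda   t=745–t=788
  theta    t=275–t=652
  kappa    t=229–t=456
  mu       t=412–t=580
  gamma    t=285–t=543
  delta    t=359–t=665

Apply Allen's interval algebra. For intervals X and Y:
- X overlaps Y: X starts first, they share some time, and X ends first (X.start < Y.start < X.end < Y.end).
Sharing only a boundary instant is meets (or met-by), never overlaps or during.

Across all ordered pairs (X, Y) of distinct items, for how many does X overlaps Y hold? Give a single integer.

Checking all 132 ordered pairs for relation 'overlaps'; matching pairs in alphabetical order:
(beta, delta): beta overlaps delta ✓
(beta, epsilon): beta overlaps epsilon ✓
(beta, gamma): beta overlaps gamma ✓
(beta, iota): beta overlaps iota ✓
(beta, kappa): beta overlaps kappa ✓
(beta, theta): beta overlaps theta ✓
(epsilon, delta): epsilon overlaps delta ✓
(epsilon, mu): epsilon overlaps mu ✓
(epsilon, zeta): epsilon overlaps zeta ✓
(eta, kappa): eta overlaps kappa ✓
(gamma, delta): gamma overlaps delta ✓
(gamma, epsilon): gamma overlaps epsilon ✓
(gamma, iota): gamma overlaps iota ✓
(gamma, mu): gamma overlaps mu ✓
(gamma, zeta): gamma overlaps zeta ✓
(iota, delta): iota overlaps delta ✓
(iota, zeta): iota overlaps zeta ✓
(kappa, delta): kappa overlaps delta ✓
(kappa, epsilon): kappa overlaps epsilon ✓
(kappa, gamma): kappa overlaps gamma ✓
(kappa, iota): kappa overlaps iota ✓
(kappa, mu): kappa overlaps mu ✓
(kappa, theta): kappa overlaps theta ✓
(mu, zeta): mu overlaps zeta ✓
... plus 1 further pairs not listed.
Count: 25.

25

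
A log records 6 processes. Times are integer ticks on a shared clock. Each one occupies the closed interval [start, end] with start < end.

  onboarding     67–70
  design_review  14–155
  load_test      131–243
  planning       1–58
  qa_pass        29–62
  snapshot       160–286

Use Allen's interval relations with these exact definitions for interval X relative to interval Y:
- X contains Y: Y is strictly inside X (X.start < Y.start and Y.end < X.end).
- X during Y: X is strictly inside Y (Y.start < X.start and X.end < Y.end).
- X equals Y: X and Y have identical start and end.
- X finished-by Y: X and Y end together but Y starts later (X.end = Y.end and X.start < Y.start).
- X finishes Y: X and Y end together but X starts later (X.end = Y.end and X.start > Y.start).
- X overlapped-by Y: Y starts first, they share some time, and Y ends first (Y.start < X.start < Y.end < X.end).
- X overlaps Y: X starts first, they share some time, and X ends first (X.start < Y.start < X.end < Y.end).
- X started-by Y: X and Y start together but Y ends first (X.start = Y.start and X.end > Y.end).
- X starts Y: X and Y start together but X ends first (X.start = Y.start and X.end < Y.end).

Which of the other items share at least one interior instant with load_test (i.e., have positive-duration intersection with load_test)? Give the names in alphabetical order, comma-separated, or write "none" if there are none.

design_review, snapshot

Target load_test = [131, 243].
design_review [14, 155] → overlaps → yes.
onboarding [67, 70] → before → no.
planning [1, 58] → before → no.
qa_pass [29, 62] → before → no.
snapshot [160, 286] → overlapped-by → yes.
Result: design_review, snapshot.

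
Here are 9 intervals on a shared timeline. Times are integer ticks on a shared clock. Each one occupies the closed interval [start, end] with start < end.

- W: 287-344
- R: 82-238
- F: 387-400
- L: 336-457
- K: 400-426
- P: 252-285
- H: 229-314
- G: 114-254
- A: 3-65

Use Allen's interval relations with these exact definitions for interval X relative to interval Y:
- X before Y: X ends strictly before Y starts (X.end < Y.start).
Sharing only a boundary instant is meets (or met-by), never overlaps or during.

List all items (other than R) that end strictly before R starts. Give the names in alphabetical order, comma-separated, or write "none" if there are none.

Target R = [82, 238].
A [3, 65] → before → yes.
F [387, 400] → after → no.
G [114, 254] → overlapped-by → no.
H [229, 314] → overlapped-by → no.
K [400, 426] → after → no.
L [336, 457] → after → no.
P [252, 285] → after → no.
W [287, 344] → after → no.
Result: A.

A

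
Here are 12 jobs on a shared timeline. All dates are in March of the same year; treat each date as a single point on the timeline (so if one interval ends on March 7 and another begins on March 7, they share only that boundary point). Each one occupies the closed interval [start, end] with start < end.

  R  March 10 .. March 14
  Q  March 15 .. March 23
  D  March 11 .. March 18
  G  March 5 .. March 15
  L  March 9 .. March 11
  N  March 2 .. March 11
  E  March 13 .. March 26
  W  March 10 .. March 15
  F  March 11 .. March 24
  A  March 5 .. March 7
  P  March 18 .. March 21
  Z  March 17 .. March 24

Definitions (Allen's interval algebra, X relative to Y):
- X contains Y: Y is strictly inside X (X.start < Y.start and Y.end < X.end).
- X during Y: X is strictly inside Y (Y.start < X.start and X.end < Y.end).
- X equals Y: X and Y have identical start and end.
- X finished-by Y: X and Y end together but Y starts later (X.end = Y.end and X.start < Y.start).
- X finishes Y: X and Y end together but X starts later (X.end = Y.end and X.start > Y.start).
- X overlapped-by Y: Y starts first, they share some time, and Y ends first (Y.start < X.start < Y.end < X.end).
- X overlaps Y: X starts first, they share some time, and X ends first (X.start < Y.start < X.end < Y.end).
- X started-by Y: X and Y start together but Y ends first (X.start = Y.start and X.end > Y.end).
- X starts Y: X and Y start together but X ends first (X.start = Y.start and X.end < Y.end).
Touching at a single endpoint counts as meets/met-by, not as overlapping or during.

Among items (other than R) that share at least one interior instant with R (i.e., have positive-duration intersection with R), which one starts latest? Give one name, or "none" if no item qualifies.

Target R = [March 10, March 14].
A [March 5, March 7] → before → excluded.
D [March 11, March 18] → overlapped-by → candidate.
E [March 13, March 26] → overlapped-by → candidate.
F [March 11, March 24] → overlapped-by → candidate.
G [March 5, March 15] → contains → candidate.
L [March 9, March 11] → overlaps → candidate.
N [March 2, March 11] → overlaps → candidate.
P [March 18, March 21] → after → excluded.
Q [March 15, March 23] → after → excluded.
W [March 10, March 15] → started-by → candidate.
Z [March 17, March 24] → after → excluded.
Among candidates, latest start is March 13 → E.

E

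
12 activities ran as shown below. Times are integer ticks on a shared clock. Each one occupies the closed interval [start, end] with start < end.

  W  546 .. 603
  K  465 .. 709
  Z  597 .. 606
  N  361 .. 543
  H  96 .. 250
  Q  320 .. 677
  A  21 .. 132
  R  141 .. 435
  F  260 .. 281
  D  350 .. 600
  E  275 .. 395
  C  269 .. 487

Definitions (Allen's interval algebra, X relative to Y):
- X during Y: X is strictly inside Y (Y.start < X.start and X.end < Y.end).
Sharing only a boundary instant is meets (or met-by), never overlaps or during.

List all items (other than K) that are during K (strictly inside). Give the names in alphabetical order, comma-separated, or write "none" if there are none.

Target K = [465, 709].
A [21, 132] → before → no.
C [269, 487] → overlaps → no.
D [350, 600] → overlaps → no.
E [275, 395] → before → no.
F [260, 281] → before → no.
H [96, 250] → before → no.
N [361, 543] → overlaps → no.
Q [320, 677] → overlaps → no.
R [141, 435] → before → no.
W [546, 603] → during → yes.
Z [597, 606] → during → yes.
Result: W, Z.

W, Z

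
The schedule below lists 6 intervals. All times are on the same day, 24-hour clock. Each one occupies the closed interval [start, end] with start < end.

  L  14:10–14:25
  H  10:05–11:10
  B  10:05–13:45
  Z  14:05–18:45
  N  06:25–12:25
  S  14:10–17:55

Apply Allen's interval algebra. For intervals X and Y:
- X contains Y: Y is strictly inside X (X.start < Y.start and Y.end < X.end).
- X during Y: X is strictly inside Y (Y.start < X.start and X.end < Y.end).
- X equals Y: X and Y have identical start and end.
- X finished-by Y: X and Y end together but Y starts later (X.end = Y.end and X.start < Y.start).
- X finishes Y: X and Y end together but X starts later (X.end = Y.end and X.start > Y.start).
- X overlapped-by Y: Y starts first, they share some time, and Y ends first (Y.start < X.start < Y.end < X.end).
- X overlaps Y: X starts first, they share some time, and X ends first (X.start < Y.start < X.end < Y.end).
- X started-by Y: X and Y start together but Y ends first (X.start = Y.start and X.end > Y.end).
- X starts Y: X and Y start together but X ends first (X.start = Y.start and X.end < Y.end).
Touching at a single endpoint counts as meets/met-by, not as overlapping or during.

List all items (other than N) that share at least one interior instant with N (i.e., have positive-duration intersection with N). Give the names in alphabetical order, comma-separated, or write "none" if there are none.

B, H

Target N = [06:25, 12:25].
B [10:05, 13:45] → overlapped-by → yes.
H [10:05, 11:10] → during → yes.
L [14:10, 14:25] → after → no.
S [14:10, 17:55] → after → no.
Z [14:05, 18:45] → after → no.
Result: B, H.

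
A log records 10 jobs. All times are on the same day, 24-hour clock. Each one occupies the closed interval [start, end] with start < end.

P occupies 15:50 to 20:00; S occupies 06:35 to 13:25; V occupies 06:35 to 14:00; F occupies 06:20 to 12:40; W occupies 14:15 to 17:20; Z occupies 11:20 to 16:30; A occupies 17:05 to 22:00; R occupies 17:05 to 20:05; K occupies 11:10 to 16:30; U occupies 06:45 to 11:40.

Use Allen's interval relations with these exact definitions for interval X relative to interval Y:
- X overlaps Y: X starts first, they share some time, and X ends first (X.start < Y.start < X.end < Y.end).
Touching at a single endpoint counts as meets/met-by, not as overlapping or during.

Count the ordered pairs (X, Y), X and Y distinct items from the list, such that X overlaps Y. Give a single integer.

Checking all 90 ordered pairs for relation 'overlaps'; matching pairs in alphabetical order:
(F, K): F overlaps K ✓
(F, S): F overlaps S ✓
(F, V): F overlaps V ✓
(F, Z): F overlaps Z ✓
(K, P): K overlaps P ✓
(K, W): K overlaps W ✓
(P, A): P overlaps A ✓
(P, R): P overlaps R ✓
(S, K): S overlaps K ✓
(S, Z): S overlaps Z ✓
(U, K): U overlaps K ✓
(U, Z): U overlaps Z ✓
(V, K): V overlaps K ✓
(V, Z): V overlaps Z ✓
(W, A): W overlaps A ✓
(W, P): W overlaps P ✓
(W, R): W overlaps R ✓
(Z, P): Z overlaps P ✓
(Z, W): Z overlaps W ✓
Count: 19.

19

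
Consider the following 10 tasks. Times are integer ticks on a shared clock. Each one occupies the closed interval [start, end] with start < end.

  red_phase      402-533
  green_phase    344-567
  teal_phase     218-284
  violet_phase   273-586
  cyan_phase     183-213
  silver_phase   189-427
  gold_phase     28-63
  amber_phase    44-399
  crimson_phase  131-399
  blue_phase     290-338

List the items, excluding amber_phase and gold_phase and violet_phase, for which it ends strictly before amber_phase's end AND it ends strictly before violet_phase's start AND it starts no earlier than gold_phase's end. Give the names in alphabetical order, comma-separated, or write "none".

Conditions: its end is strictly before amber_phase's end (X.end < 399) AND its end is strictly before violet_phase's start (X.end < 273) AND its start is no earlier than gold_phase's end (X.start >= 63).
blue_phase: end 338 < 399? ✓; end 338 < 273? ✗; start 290 >= 63? ✓ → no.
crimson_phase: end 399 < 399? ✗; end 399 < 273? ✗; start 131 >= 63? ✓ → no.
cyan_phase: end 213 < 399? ✓; end 213 < 273? ✓; start 183 >= 63? ✓ → yes.
green_phase: end 567 < 399? ✗; end 567 < 273? ✗; start 344 >= 63? ✓ → no.
red_phase: end 533 < 399? ✗; end 533 < 273? ✗; start 402 >= 63? ✓ → no.
silver_phase: end 427 < 399? ✗; end 427 < 273? ✗; start 189 >= 63? ✓ → no.
teal_phase: end 284 < 399? ✓; end 284 < 273? ✗; start 218 >= 63? ✓ → no.
Result: cyan_phase.

cyan_phase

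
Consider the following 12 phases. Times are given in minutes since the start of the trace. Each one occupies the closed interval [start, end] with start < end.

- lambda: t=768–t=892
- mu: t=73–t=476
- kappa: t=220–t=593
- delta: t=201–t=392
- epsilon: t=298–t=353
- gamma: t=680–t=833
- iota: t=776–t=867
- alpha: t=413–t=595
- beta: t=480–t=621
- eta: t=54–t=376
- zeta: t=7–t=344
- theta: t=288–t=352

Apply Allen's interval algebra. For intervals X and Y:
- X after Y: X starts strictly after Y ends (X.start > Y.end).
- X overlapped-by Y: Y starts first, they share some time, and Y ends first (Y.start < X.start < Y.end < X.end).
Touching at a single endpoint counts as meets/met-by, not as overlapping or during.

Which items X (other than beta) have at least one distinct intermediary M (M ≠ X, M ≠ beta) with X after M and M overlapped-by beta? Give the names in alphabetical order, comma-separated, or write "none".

Target beta = [t=480, t=621].
Intermediaries M with M overlapped-by beta: none.
Union: none.

none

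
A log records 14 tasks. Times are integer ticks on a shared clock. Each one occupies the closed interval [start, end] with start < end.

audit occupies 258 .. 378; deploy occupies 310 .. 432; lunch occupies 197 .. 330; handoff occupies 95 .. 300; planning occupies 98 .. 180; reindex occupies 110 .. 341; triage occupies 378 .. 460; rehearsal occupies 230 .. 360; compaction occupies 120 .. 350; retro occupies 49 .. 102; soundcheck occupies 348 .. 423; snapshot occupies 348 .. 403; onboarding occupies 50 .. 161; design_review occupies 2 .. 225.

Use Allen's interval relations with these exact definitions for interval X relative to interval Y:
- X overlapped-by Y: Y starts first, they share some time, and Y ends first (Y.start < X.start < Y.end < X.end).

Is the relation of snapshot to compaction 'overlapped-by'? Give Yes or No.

Yes

snapshot = [348, 403], compaction = [120, 350].
Actual relation of snapshot to compaction: overlapped-by.
Asked whether 'overlapped-by' holds → Yes.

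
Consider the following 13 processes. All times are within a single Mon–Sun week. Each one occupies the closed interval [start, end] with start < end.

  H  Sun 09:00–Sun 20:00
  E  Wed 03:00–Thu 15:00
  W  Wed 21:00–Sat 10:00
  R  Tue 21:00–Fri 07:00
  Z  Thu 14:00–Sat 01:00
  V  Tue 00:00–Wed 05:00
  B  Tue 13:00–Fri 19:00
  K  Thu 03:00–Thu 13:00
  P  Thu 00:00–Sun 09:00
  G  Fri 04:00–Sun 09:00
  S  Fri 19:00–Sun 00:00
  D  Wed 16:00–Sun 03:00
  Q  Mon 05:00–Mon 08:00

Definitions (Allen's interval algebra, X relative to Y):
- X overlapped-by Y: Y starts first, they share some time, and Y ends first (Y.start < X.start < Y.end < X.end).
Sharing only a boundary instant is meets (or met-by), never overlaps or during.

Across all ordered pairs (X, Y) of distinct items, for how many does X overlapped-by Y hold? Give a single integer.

24

Checking all 156 ordered pairs for relation 'overlapped-by'; matching pairs in alphabetical order:
(B, V): B overlapped-by V ✓
(D, B): D overlapped-by B ✓
(D, E): D overlapped-by E ✓
(D, R): D overlapped-by R ✓
(E, V): E overlapped-by V ✓
(G, B): G overlapped-by B ✓
(G, D): G overlapped-by D ✓
(G, R): G overlapped-by R ✓
(G, W): G overlapped-by W ✓
(G, Z): G overlapped-by Z ✓
(P, B): P overlapped-by B ✓
(P, D): P overlapped-by D ✓
(P, E): P overlapped-by E ✓
(P, R): P overlapped-by R ✓
(P, W): P overlapped-by W ✓
(R, V): R overlapped-by V ✓
(S, W): S overlapped-by W ✓
(S, Z): S overlapped-by Z ✓
(W, B): W overlapped-by B ✓
(W, E): W overlapped-by E ✓
(W, R): W overlapped-by R ✓
(Z, B): Z overlapped-by B ✓
(Z, E): Z overlapped-by E ✓
(Z, R): Z overlapped-by R ✓
Count: 24.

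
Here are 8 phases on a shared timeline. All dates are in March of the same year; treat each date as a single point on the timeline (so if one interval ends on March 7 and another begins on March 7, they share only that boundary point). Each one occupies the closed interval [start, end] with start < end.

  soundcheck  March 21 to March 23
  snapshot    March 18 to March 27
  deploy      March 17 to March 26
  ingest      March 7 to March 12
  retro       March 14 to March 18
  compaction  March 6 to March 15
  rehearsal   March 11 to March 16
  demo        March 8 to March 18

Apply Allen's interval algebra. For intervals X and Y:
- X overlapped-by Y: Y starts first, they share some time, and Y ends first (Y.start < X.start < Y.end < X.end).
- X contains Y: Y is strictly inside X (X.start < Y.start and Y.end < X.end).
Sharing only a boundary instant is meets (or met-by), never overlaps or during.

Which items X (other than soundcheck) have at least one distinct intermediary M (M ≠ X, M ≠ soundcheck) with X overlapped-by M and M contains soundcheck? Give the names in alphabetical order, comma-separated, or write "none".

snapshot

Target soundcheck = [March 21, March 23].
Intermediaries M with M contains soundcheck: deploy, snapshot.
Via deploy — items with X overlapped-by deploy: snapshot.
Via snapshot — items with X overlapped-by snapshot: none.
Union: snapshot.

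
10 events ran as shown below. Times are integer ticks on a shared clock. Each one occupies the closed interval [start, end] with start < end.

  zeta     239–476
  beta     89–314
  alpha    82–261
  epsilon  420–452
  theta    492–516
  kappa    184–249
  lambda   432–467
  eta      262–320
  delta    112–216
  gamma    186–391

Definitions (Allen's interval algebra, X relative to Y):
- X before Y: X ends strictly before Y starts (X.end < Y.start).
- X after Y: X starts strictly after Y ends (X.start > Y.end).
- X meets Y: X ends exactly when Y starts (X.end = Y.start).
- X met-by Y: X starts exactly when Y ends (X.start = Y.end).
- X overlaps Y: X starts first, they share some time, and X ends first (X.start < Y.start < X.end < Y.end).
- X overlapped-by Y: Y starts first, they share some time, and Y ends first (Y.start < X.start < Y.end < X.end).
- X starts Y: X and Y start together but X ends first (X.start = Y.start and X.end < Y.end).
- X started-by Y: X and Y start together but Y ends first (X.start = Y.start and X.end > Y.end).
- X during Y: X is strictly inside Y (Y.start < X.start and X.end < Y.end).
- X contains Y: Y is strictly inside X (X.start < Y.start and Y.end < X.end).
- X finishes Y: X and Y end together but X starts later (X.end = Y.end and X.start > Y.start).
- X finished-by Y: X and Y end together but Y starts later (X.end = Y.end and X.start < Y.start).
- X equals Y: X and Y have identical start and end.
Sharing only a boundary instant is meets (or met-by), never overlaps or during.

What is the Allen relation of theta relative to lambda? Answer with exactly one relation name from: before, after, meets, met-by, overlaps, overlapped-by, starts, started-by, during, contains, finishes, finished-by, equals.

after

theta = [492, 516]; lambda = [432, 467].
Compare endpoints: theta.start > lambda.start, theta.start > lambda.end, theta.end > lambda.start, theta.end > lambda.end.
That pattern is 'after'.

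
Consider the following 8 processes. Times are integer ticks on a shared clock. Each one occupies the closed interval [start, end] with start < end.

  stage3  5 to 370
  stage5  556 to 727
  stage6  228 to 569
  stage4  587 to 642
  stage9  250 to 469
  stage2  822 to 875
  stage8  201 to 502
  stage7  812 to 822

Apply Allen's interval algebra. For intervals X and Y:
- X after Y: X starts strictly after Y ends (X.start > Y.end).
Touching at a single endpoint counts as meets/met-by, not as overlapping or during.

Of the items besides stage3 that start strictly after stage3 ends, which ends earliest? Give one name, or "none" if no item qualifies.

stage4

Target stage3 = [5, 370].
stage2 [822, 875] → after → candidate.
stage4 [587, 642] → after → candidate.
stage5 [556, 727] → after → candidate.
stage6 [228, 569] → overlapped-by → excluded.
stage7 [812, 822] → after → candidate.
stage8 [201, 502] → overlapped-by → excluded.
stage9 [250, 469] → overlapped-by → excluded.
Among candidates, earliest end is 642 → stage4.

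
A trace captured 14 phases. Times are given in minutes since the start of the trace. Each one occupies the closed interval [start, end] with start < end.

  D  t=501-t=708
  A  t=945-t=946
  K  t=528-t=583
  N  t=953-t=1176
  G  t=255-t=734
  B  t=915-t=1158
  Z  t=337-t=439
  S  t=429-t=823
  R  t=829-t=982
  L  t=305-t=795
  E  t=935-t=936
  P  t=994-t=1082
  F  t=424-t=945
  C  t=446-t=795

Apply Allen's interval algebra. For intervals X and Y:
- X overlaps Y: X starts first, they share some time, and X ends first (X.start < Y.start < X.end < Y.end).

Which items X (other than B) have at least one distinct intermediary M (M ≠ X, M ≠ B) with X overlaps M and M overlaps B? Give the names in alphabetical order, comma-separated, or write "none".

Target B = [t=915, t=1158].
Intermediaries M with M overlaps B: F, R.
Via F — items with X overlaps F: G, L, Z.
Via R — items with X overlaps R: F.
Union: F, G, L, Z.

F, G, L, Z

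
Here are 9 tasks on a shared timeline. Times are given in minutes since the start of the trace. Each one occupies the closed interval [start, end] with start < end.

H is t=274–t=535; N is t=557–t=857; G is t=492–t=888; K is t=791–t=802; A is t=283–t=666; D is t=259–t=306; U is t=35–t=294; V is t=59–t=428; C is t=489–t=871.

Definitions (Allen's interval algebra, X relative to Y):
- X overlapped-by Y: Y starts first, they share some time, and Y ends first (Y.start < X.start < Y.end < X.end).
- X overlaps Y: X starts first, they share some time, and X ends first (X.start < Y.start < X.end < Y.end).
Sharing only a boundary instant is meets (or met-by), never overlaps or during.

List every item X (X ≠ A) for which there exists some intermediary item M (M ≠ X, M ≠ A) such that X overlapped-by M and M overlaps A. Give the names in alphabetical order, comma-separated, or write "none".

C, D, G, H, V

Target A = [t=283, t=666].
Intermediaries M with M overlaps A: D, H, U, V.
Via D — items with X overlapped-by D: H.
Via H — items with X overlapped-by H: C, G.
Via U — items with X overlapped-by U: D, H, V.
Via V — items with X overlapped-by V: H.
Union: C, D, G, H, V.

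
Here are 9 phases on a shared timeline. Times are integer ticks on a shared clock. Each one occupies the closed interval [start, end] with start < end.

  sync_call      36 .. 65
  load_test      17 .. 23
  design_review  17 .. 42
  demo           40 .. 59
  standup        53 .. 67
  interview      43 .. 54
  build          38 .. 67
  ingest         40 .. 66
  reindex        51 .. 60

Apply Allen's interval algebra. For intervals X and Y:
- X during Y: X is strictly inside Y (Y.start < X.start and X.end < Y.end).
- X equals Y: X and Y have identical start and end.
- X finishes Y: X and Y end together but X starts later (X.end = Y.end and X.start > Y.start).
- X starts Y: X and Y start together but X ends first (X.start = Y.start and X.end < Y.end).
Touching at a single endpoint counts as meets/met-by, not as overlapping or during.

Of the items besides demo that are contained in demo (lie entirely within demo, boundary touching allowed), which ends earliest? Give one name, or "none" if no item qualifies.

Target demo = [40, 59].
build [38, 67] → contains → excluded.
design_review [17, 42] → overlaps → excluded.
ingest [40, 66] → started-by → excluded.
interview [43, 54] → during → candidate.
load_test [17, 23] → before → excluded.
reindex [51, 60] → overlapped-by → excluded.
standup [53, 67] → overlapped-by → excluded.
sync_call [36, 65] → contains → excluded.
Among candidates, earliest end is 54 → interview.

interview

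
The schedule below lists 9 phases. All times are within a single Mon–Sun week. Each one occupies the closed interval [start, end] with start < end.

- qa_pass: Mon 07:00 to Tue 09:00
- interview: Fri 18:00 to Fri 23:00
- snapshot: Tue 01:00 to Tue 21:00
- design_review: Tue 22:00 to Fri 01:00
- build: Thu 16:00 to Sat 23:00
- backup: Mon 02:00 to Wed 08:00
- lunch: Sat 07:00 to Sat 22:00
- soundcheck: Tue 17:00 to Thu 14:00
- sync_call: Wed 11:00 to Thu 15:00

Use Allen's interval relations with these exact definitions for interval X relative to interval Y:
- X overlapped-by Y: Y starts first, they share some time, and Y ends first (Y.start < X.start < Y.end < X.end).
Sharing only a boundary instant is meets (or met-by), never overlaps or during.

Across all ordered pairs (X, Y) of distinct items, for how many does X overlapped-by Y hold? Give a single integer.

Checking all 72 ordered pairs for relation 'overlapped-by'; matching pairs in alphabetical order:
(build, design_review): build overlapped-by design_review ✓
(design_review, backup): design_review overlapped-by backup ✓
(design_review, soundcheck): design_review overlapped-by soundcheck ✓
(snapshot, qa_pass): snapshot overlapped-by qa_pass ✓
(soundcheck, backup): soundcheck overlapped-by backup ✓
(soundcheck, snapshot): soundcheck overlapped-by snapshot ✓
(sync_call, soundcheck): sync_call overlapped-by soundcheck ✓
Count: 7.

7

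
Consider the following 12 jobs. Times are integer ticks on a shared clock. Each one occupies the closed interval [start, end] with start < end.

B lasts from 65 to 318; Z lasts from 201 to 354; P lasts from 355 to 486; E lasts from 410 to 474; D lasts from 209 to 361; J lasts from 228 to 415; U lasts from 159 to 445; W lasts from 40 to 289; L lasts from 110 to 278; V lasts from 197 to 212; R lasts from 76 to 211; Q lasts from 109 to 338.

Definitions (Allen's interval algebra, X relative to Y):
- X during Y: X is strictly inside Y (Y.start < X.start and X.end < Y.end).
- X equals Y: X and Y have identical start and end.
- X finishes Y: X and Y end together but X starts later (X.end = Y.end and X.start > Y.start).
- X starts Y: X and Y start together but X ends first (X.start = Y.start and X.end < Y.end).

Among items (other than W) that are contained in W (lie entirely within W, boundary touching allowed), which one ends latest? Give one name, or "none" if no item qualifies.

Target W = [40, 289].
B [65, 318] → overlapped-by → excluded.
D [209, 361] → overlapped-by → excluded.
E [410, 474] → after → excluded.
J [228, 415] → overlapped-by → excluded.
L [110, 278] → during → candidate.
P [355, 486] → after → excluded.
Q [109, 338] → overlapped-by → excluded.
R [76, 211] → during → candidate.
U [159, 445] → overlapped-by → excluded.
V [197, 212] → during → candidate.
Z [201, 354] → overlapped-by → excluded.
Among candidates, latest end is 278 → L.

L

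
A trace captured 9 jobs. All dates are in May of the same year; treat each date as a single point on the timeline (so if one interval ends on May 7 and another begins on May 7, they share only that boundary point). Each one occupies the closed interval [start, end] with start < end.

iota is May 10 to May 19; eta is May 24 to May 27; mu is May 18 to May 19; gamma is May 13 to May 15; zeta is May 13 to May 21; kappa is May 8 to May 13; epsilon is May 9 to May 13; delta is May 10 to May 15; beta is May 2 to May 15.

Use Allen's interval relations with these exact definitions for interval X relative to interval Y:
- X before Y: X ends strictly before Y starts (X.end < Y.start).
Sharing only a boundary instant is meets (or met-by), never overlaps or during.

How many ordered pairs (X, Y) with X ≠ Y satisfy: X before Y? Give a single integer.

13

Checking all 72 ordered pairs for relation 'before'; matching pairs in alphabetical order:
(beta, eta): beta before eta ✓
(beta, mu): beta before mu ✓
(delta, eta): delta before eta ✓
(delta, mu): delta before mu ✓
(epsilon, eta): epsilon before eta ✓
(epsilon, mu): epsilon before mu ✓
(gamma, eta): gamma before eta ✓
(gamma, mu): gamma before mu ✓
(iota, eta): iota before eta ✓
(kappa, eta): kappa before eta ✓
(kappa, mu): kappa before mu ✓
(mu, eta): mu before eta ✓
(zeta, eta): zeta before eta ✓
Count: 13.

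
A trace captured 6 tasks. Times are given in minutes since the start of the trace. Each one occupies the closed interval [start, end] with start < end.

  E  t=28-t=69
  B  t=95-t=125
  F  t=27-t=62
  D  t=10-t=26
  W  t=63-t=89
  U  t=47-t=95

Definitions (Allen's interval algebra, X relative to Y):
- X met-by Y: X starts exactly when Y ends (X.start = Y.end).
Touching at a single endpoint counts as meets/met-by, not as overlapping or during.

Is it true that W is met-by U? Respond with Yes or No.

W = [t=63, t=89], U = [t=47, t=95].
Actual relation of W to U: during.
Asked whether 'met-by' holds → No.

No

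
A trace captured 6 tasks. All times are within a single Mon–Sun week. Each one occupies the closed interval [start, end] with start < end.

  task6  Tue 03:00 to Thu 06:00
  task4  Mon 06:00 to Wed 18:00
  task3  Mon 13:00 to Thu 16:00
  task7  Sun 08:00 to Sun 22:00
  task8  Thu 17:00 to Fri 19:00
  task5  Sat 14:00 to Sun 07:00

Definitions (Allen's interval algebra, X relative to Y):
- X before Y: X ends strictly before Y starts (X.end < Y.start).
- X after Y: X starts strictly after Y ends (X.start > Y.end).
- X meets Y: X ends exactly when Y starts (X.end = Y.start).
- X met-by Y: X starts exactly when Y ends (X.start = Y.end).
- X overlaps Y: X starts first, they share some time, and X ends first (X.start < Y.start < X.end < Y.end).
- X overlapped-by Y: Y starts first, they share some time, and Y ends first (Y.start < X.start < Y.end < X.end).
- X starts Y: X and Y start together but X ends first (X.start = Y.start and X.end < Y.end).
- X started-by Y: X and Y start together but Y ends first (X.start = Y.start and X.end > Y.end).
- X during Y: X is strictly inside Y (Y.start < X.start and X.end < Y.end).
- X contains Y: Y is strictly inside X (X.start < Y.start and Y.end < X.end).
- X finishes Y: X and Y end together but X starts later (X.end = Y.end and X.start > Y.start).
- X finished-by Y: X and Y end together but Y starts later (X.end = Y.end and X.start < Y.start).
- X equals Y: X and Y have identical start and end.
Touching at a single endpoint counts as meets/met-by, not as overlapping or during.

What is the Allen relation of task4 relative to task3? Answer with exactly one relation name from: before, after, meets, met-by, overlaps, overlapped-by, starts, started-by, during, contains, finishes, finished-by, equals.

overlaps

task4 = [Mon 06:00, Wed 18:00]; task3 = [Mon 13:00, Thu 16:00].
Compare endpoints: task4.start < task3.start, task4.start < task3.end, task4.end > task3.start, task4.end < task3.end.
That pattern is 'overlaps'.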